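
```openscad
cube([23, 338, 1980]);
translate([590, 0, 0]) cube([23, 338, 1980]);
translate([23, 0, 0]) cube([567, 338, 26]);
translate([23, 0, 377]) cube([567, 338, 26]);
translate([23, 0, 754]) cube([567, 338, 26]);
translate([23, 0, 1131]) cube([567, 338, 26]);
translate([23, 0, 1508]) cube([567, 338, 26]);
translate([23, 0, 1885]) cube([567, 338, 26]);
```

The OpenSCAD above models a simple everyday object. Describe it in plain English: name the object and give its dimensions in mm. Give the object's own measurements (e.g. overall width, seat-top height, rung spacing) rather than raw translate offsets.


An open bookshelf. Two side panels, each 23 mm thick, 338 mm deep and 1980 mm tall, stand 613 mm apart (outside-to-outside). Between them sit 6 shelves, each 26 mm thick and 338 mm deep, spanning the full gap between the sides. The bottom shelf rests on the floor (its underside at z = 0) and the clear gap between one shelf's top and the next shelf's underside is 351 mm.


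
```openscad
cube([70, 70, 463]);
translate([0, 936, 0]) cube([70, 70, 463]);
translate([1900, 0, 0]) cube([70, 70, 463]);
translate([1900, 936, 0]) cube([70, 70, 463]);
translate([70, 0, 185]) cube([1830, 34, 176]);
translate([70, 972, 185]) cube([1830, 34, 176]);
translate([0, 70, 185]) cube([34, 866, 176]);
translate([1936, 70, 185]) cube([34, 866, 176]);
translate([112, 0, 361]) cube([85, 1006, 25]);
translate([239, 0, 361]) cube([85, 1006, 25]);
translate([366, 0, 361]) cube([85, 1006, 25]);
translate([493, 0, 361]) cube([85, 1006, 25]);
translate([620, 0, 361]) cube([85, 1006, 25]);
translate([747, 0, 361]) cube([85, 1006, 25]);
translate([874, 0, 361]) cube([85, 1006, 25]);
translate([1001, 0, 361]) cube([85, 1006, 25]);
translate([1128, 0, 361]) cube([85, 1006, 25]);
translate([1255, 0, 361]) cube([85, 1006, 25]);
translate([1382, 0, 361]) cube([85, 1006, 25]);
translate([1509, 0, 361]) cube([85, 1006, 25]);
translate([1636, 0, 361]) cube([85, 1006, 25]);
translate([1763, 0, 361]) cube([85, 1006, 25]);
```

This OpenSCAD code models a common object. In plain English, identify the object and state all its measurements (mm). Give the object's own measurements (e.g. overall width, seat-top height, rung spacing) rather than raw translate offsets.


A bed frame 1970 mm long (x) by 1006 mm wide (y). Four 70×70 mm corner posts, 463 mm tall, at the corners of the footprint. Four rails of 34 mm thickness and 176 mm height run between adjacent posts with their undersides at z = 185 mm, their outer faces flush with the outside of the frame (the two x-running rails run between the posts' inner faces; the two y-running rails run between the posts' inner faces). 14 slats, each 85 mm wide (x) and 25 mm thick, lie across the top of the two x-running rails, running the full 1006 mm width of the frame in y; along x they sit between the end posts with a 42 mm gap after the −x posts and between neighbouring slats, leaving 52 mm before the +x posts.


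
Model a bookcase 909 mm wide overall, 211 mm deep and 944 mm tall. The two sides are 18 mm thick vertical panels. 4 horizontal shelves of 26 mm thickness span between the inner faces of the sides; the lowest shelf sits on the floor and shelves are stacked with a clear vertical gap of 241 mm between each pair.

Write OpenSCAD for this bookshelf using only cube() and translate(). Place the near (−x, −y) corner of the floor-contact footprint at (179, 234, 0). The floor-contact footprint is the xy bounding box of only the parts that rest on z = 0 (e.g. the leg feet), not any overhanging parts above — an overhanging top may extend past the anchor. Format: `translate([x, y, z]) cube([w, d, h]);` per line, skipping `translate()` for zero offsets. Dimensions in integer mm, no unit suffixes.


translate([179, 234, 0]) cube([18, 211, 944]);
translate([1070, 234, 0]) cube([18, 211, 944]);
translate([197, 234, 0]) cube([873, 211, 26]);
translate([197, 234, 267]) cube([873, 211, 26]);
translate([197, 234, 534]) cube([873, 211, 26]);
translate([197, 234, 801]) cube([873, 211, 26]);


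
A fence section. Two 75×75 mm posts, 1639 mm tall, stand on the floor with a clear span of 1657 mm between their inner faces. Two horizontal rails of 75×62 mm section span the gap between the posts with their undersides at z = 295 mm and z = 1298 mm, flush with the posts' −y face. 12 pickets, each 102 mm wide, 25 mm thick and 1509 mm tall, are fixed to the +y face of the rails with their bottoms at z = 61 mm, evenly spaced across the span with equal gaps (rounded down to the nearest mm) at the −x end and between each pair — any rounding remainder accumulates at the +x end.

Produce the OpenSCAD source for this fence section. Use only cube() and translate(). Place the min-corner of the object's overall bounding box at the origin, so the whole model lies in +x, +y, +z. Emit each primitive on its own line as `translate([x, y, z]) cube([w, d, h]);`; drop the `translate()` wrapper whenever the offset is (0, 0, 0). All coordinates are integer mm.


cube([75, 75, 1639]);
translate([1732, 0, 0]) cube([75, 75, 1639]);
translate([75, 0, 295]) cube([1657, 75, 62]);
translate([75, 0, 1298]) cube([1657, 75, 62]);
translate([108, 75, 61]) cube([102, 25, 1509]);
translate([243, 75, 61]) cube([102, 25, 1509]);
translate([378, 75, 61]) cube([102, 25, 1509]);
translate([513, 75, 61]) cube([102, 25, 1509]);
translate([648, 75, 61]) cube([102, 25, 1509]);
translate([783, 75, 61]) cube([102, 25, 1509]);
translate([918, 75, 61]) cube([102, 25, 1509]);
translate([1053, 75, 61]) cube([102, 25, 1509]);
translate([1188, 75, 61]) cube([102, 25, 1509]);
translate([1323, 75, 61]) cube([102, 25, 1509]);
translate([1458, 75, 61]) cube([102, 25, 1509]);
translate([1593, 75, 61]) cube([102, 25, 1509]);


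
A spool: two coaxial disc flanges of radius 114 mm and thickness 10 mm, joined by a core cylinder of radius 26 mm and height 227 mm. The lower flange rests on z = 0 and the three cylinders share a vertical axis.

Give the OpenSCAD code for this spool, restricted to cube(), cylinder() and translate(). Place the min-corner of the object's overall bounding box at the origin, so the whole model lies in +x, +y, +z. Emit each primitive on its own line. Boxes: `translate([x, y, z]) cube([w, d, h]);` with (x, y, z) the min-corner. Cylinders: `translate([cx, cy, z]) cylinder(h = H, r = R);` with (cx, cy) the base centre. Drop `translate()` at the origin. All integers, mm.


translate([114, 114, 0]) cylinder(h = 10, r = 114);
translate([114, 114, 10]) cylinder(h = 227, r = 26);
translate([114, 114, 237]) cylinder(h = 10, r = 114);


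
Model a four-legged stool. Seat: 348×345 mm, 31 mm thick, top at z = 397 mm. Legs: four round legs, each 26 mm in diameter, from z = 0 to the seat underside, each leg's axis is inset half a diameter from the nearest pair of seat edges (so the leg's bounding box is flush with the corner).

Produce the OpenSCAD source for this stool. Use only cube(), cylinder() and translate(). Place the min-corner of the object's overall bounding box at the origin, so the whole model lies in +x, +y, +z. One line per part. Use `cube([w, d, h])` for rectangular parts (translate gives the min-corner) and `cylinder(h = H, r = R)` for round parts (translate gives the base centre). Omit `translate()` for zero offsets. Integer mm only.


// leg_h = 397 - 31 = 366
translate([0, 0, 366]) cube([348, 345, 31]);
translate([13, 13, 0]) cylinder(h = 366, r = 13);
translate([335, 13, 0]) cylinder(h = 366, r = 13);
translate([13, 332, 0]) cylinder(h = 366, r = 13);
translate([335, 332, 0]) cylinder(h = 366, r = 13);


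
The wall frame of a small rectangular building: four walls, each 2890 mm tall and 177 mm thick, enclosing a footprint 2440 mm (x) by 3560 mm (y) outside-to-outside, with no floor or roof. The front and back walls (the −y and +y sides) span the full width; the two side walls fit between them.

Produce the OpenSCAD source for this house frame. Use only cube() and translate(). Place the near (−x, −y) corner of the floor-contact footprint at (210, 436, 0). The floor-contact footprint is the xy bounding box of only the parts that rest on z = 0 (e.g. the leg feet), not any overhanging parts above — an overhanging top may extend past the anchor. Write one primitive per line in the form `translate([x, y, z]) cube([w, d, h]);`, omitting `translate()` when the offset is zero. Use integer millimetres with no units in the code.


translate([210, 436, 0]) cube([2440, 177, 2890]);
translate([210, 3819, 0]) cube([2440, 177, 2890]);
translate([210, 613, 0]) cube([177, 3206, 2890]);
translate([2473, 613, 0]) cube([177, 3206, 2890]);


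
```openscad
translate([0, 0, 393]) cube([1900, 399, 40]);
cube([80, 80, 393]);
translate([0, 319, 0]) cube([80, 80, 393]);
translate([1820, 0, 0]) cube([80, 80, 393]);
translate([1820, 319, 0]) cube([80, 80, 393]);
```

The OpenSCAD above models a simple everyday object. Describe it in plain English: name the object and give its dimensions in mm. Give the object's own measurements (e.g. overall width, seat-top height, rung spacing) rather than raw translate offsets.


A long wooden bench with a 1900 mm (x) × 399 mm (y) seat, 40 mm thick, its top surface 433 mm above the floor. Four 80 mm square legs at the seat corners, flush with the edges, run from z = 0 to the seat underside.


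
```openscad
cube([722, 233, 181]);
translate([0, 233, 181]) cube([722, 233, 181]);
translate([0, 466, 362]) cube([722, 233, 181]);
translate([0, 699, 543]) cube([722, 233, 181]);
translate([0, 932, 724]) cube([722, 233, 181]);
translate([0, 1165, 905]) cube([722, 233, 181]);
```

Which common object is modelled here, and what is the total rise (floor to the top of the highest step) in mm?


A staircase. The total rise is 1086 mm.

6 identical blocks, each offset up and back from the previous — a staircase. Each step is 181 mm tall and there are 6 of them, so the total rise is 6 × 181 = 1086 mm.


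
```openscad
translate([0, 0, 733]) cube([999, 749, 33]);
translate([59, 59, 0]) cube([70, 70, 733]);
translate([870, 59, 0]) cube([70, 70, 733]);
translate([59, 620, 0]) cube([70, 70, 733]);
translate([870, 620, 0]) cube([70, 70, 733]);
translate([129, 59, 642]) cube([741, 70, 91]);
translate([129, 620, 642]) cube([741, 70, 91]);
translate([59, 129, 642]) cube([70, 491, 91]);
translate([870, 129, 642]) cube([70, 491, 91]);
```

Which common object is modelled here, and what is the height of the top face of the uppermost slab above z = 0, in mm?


A table. The table height is 766 mm.

A 999×749×33 slab sits at z = 733 on four 70 mm square posts — a table. The top surface is at 733 + 33 = 766 mm.


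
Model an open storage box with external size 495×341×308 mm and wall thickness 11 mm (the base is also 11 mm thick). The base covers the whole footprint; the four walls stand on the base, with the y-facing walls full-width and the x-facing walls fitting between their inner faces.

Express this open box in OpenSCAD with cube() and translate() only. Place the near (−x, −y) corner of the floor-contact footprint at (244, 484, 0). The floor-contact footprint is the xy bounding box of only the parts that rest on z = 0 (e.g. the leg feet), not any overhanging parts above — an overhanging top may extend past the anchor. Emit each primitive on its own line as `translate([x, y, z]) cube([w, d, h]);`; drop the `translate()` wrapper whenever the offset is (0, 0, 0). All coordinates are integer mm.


translate([244, 484, 0]) cube([495, 341, 11]);
translate([244, 484, 11]) cube([495, 11, 297]);
translate([244, 814, 11]) cube([495, 11, 297]);
translate([244, 495, 11]) cube([11, 319, 297]);
translate([728, 495, 11]) cube([11, 319, 297]);


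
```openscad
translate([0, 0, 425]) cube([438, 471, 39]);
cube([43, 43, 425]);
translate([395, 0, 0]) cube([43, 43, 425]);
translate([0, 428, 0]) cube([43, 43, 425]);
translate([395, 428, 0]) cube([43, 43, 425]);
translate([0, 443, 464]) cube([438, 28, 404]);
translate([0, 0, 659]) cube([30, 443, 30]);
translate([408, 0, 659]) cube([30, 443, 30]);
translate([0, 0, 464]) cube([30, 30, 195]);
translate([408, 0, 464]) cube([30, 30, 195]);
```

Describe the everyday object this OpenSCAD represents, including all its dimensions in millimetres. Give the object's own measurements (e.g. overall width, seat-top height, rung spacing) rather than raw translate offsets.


A chair. The seat is a 438×471×39 mm slab with its top at z = 464 mm, on four 43×43 mm corner legs (flush with the seat edges, standing on z = 0). A flat backrest 28 mm thick, 404 mm tall, spans the full seat width and rises from the seat top along its +y edge, rear face flush with the rear of the seat. Two armrests of 30×30 mm section run along each side from the seat's front edge to the front of the backrest, top faces 225 mm above the seat top and outer faces flush with the seat's x-edges; a 30×30 mm post under the front of each armrest stands on the seat at the front corner.


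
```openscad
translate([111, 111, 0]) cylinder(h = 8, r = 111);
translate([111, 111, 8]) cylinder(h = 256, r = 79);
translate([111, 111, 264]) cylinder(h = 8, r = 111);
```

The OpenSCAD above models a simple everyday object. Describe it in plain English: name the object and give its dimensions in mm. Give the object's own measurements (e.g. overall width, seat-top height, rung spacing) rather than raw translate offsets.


A spool: two coaxial disc flanges of radius 111 mm and thickness 8 mm, joined by a core cylinder of radius 79 mm and height 256 mm. The lower flange rests on z = 0 and the three cylinders share a vertical axis.


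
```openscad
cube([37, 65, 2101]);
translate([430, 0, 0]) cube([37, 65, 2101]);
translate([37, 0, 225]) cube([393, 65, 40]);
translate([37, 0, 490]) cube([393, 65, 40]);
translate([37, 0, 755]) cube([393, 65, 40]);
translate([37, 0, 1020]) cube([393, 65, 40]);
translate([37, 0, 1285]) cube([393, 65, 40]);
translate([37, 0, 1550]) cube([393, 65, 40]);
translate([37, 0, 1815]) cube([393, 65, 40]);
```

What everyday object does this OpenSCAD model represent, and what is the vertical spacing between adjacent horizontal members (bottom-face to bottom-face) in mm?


A ladder. The rung spacing is 265 mm.

Two tall 37×65 posts with 7 short bars between them — a ladder. Adjacent rungs sit at z = 225 and z = 490, so the spacing is 490 − 225 = 265 mm.


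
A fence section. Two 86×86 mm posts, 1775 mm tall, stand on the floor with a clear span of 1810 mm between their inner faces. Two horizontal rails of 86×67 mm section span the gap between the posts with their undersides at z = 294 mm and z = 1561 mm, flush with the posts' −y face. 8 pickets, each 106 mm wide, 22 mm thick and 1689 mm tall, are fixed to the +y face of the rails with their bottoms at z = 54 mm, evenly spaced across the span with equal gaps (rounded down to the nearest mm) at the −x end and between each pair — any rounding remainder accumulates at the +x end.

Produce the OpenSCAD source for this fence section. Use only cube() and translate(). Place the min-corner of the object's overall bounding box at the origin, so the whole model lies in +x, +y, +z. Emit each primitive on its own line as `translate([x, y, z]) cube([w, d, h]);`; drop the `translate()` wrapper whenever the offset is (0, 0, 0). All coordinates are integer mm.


cube([86, 86, 1775]);
translate([1896, 0, 0]) cube([86, 86, 1775]);
translate([86, 0, 294]) cube([1810, 86, 67]);
translate([86, 0, 1561]) cube([1810, 86, 67]);
translate([192, 86, 54]) cube([106, 22, 1689]);
translate([404, 86, 54]) cube([106, 22, 1689]);
translate([616, 86, 54]) cube([106, 22, 1689]);
translate([828, 86, 54]) cube([106, 22, 1689]);
translate([1040, 86, 54]) cube([106, 22, 1689]);
translate([1252, 86, 54]) cube([106, 22, 1689]);
translate([1464, 86, 54]) cube([106, 22, 1689]);
translate([1676, 86, 54]) cube([106, 22, 1689]);


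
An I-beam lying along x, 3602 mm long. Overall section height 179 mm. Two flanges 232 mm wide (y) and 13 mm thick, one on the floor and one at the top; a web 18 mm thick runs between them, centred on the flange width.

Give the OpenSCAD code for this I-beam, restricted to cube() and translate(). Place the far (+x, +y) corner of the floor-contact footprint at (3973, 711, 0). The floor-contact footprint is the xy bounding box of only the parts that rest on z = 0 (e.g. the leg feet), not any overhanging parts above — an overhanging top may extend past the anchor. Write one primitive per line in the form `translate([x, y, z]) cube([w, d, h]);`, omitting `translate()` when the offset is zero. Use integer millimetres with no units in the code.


translate([371, 479, 0]) cube([3602, 232, 13]);
translate([371, 586, 13]) cube([3602, 18, 153]);
translate([371, 479, 166]) cube([3602, 232, 13]);


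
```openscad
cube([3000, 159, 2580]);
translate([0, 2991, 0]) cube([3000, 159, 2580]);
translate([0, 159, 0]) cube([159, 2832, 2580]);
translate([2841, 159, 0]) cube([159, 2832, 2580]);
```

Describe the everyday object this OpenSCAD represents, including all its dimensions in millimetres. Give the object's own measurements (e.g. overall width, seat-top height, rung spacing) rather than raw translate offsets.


The wall frame of a small rectangular building: four walls, each 2580 mm tall and 159 mm thick, enclosing a footprint 3000 mm (x) by 3150 mm (y) outside-to-outside, with no floor or roof. The front and back walls (the −y and +y sides) span the full width; the two side walls fit between them.


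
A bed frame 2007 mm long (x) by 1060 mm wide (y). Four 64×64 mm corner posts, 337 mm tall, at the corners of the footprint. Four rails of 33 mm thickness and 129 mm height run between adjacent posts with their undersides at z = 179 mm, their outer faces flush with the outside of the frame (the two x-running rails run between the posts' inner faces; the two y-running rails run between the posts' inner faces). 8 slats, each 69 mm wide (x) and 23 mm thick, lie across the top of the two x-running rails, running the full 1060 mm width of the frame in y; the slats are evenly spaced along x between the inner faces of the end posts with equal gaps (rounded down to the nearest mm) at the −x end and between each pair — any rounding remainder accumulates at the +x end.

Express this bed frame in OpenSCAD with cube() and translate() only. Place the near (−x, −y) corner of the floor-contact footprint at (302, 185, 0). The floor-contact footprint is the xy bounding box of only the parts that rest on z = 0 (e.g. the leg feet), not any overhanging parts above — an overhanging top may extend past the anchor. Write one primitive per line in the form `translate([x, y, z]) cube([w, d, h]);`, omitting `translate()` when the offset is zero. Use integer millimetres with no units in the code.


translate([302, 185, 0]) cube([64, 64, 337]);
translate([302, 1181, 0]) cube([64, 64, 337]);
translate([2245, 185, 0]) cube([64, 64, 337]);
translate([2245, 1181, 0]) cube([64, 64, 337]);
translate([366, 185, 179]) cube([1879, 33, 129]);
translate([366, 1212, 179]) cube([1879, 33, 129]);
translate([302, 249, 179]) cube([33, 932, 129]);
translate([2276, 249, 179]) cube([33, 932, 129]);
translate([513, 185, 308]) cube([69, 1060, 23]);
translate([729, 185, 308]) cube([69, 1060, 23]);
translate([945, 185, 308]) cube([69, 1060, 23]);
translate([1161, 185, 308]) cube([69, 1060, 23]);
translate([1377, 185, 308]) cube([69, 1060, 23]);
translate([1593, 185, 308]) cube([69, 1060, 23]);
translate([1809, 185, 308]) cube([69, 1060, 23]);
translate([2025, 185, 308]) cube([69, 1060, 23]);


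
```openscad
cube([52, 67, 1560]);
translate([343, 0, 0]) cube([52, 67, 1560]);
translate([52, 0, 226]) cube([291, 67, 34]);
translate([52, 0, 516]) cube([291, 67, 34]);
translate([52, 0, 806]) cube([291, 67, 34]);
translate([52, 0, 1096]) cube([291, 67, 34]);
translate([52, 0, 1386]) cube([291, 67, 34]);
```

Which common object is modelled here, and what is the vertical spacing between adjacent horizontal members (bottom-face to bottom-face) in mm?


A ladder. The rung spacing is 290 mm.

Two tall 52×67 posts with 5 short bars between them — a ladder. Adjacent rungs sit at z = 226 and z = 516, so the spacing is 516 − 226 = 290 mm.


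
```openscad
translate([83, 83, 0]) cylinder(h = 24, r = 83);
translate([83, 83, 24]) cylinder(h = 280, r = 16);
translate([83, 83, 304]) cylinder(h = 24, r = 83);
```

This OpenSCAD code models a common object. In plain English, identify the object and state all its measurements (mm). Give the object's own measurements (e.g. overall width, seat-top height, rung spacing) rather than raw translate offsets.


A spool: two coaxial disc flanges of radius 83 mm and thickness 24 mm, joined by a core cylinder of radius 16 mm and height 280 mm. The lower flange rests on z = 0 and the three cylinders share a vertical axis.


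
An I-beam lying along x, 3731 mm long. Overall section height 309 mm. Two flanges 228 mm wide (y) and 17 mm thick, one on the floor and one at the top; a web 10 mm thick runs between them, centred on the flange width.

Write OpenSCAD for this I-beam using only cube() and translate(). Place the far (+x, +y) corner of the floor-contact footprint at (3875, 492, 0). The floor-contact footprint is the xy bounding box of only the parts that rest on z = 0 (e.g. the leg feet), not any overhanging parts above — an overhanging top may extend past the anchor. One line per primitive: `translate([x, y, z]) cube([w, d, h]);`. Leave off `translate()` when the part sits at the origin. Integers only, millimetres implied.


translate([144, 264, 0]) cube([3731, 228, 17]);
translate([144, 373, 17]) cube([3731, 10, 275]);
translate([144, 264, 292]) cube([3731, 228, 17]);


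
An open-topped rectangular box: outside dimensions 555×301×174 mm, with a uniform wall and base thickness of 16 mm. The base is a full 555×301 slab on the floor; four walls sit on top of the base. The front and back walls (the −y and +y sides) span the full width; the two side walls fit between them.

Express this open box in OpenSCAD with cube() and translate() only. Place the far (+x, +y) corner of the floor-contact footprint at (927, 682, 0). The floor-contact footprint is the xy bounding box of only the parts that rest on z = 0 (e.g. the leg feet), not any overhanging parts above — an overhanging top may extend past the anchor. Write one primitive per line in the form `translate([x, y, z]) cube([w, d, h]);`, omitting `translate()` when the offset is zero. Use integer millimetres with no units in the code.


translate([372, 381, 0]) cube([555, 301, 16]);
translate([372, 381, 16]) cube([555, 16, 158]);
translate([372, 666, 16]) cube([555, 16, 158]);
translate([372, 397, 16]) cube([16, 269, 158]);
translate([911, 397, 16]) cube([16, 269, 158]);


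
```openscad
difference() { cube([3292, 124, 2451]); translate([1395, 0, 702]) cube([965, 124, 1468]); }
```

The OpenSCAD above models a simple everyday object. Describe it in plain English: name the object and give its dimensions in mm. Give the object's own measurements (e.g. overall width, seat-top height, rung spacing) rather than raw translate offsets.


A wall 3292 mm long (x), 124 mm thick (y), 2451 mm tall, with a rectangular window opening cut through it. The opening is 965 mm wide and 1468 mm tall; its sill is at z = 702 mm and its near (−x) edge is 1395 mm from the wall's −x end. The opening passes through the full wall thickness.


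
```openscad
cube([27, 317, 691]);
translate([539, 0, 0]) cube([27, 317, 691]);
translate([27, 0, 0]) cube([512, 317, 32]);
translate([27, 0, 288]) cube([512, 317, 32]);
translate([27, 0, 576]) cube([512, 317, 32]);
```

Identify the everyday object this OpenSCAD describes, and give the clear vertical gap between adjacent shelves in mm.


A bookshelf. The clear shelf gap is 256 mm.

Two tall side panels with 3 horizontal boards between them — a bookshelf. The first two shelf undersides are at z = 0 and z = 288; with shelf thickness 32, the clear gap is 288 − 0 − 32 = 256 mm.


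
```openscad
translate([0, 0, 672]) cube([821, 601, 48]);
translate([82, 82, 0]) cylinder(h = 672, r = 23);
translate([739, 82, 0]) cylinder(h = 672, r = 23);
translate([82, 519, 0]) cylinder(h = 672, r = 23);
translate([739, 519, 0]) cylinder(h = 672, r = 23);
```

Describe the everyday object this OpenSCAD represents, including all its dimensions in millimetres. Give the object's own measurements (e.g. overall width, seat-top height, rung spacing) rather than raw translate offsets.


A rectangular dining table. The top is 821×601×48 mm with its upper surface at z = 720 mm. It stands on four round legs of 46 mm diameter, each leg's bounding box inset 59 mm from the nearest pair of top edges, running from the floor to the underside of the top.


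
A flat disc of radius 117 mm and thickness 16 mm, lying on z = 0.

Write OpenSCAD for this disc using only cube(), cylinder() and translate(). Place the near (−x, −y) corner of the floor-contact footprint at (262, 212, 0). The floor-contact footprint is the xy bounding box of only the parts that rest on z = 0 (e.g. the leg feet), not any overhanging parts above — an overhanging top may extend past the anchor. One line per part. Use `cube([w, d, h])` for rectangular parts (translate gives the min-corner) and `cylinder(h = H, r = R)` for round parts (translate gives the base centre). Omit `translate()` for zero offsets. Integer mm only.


translate([379, 329, 0]) cylinder(h = 16, r = 117);


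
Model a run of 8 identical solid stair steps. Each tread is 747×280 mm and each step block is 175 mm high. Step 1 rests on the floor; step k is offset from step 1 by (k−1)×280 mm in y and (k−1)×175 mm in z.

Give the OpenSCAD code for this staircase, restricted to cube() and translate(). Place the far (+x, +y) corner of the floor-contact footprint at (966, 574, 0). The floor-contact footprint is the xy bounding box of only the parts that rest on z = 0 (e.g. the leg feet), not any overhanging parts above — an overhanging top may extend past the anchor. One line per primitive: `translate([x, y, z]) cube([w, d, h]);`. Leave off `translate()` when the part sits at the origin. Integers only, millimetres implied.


translate([219, 294, 0]) cube([747, 280, 175]);
translate([219, 574, 175]) cube([747, 280, 175]);
translate([219, 854, 350]) cube([747, 280, 175]);
translate([219, 1134, 525]) cube([747, 280, 175]);
translate([219, 1414, 700]) cube([747, 280, 175]);
translate([219, 1694, 875]) cube([747, 280, 175]);
translate([219, 1974, 1050]) cube([747, 280, 175]);
translate([219, 2254, 1225]) cube([747, 280, 175]);


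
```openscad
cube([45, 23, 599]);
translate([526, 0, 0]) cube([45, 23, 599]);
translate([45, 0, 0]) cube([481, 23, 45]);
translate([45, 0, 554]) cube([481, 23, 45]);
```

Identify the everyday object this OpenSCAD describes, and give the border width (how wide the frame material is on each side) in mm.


A picture frame. The border width is 45 mm.

Four thin pieces enclosing a rectangular opening — a picture frame. The two full-height stiles are 599 mm tall; the top rail sits at z = 554 and is 45 mm tall, so the border above the opening is 599 − 554 = 45 mm, matching the stile x-width.


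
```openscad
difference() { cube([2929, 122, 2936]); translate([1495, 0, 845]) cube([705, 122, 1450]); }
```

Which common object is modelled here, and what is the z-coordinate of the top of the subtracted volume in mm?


A wall with a window opening. The window head height is 2295 mm.

A wall with a rectangular opening subtracted — a window. Sill at z = 845, opening 1450 mm tall, so the head is at 845 + 1450 = 2295 mm.


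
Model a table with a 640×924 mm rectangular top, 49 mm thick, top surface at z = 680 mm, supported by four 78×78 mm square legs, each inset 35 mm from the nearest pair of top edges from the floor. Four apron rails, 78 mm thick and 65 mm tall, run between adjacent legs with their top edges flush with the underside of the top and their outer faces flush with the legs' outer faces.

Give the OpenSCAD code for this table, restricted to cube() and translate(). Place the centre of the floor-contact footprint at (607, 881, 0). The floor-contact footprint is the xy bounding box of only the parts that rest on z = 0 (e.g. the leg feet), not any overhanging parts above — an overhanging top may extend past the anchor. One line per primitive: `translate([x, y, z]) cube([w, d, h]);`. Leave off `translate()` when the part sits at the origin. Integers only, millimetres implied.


translate([287, 419, 631]) cube([640, 924, 49]);
translate([322, 454, 0]) cube([78, 78, 631]);
translate([814, 454, 0]) cube([78, 78, 631]);
translate([322, 1230, 0]) cube([78, 78, 631]);
translate([814, 1230, 0]) cube([78, 78, 631]);
translate([400, 454, 566]) cube([414, 78, 65]);
translate([400, 1230, 566]) cube([414, 78, 65]);
translate([322, 532, 566]) cube([78, 698, 65]);
translate([814, 532, 566]) cube([78, 698, 65]);


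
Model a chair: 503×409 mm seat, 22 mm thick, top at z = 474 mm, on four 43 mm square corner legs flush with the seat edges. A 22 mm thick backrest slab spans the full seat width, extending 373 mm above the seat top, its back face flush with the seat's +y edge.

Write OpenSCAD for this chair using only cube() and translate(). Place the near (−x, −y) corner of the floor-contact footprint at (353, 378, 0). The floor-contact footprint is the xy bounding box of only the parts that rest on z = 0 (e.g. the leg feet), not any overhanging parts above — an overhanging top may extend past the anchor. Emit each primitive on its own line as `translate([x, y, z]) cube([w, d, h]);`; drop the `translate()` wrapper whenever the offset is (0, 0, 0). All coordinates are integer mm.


translate([353, 378, 452]) cube([503, 409, 22]);
translate([353, 378, 0]) cube([43, 43, 452]);
translate([813, 378, 0]) cube([43, 43, 452]);
translate([353, 744, 0]) cube([43, 43, 452]);
translate([813, 744, 0]) cube([43, 43, 452]);
translate([353, 765, 474]) cube([503, 22, 373]);


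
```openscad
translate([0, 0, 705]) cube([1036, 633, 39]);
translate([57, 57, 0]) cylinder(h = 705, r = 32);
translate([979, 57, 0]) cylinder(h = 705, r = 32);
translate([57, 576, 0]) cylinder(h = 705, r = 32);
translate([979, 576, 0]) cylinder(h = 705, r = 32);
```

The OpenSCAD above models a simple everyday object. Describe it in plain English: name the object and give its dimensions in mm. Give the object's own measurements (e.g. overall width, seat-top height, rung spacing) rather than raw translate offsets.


A rectangular dining table. The top is 1036×633×39 mm with its upper surface at z = 744 mm. It stands on four round legs of 64 mm diameter, each leg's bounding box inset 25 mm from the nearest pair of top edges, running from the floor to the underside of the top.


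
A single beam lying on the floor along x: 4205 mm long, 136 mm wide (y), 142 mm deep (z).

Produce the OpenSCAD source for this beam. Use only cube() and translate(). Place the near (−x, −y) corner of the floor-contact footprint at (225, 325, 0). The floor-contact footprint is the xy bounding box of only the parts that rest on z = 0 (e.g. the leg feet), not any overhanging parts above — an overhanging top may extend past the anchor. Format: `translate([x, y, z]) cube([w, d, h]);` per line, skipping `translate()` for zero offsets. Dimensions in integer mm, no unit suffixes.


translate([225, 325, 0]) cube([4205, 136, 142]);


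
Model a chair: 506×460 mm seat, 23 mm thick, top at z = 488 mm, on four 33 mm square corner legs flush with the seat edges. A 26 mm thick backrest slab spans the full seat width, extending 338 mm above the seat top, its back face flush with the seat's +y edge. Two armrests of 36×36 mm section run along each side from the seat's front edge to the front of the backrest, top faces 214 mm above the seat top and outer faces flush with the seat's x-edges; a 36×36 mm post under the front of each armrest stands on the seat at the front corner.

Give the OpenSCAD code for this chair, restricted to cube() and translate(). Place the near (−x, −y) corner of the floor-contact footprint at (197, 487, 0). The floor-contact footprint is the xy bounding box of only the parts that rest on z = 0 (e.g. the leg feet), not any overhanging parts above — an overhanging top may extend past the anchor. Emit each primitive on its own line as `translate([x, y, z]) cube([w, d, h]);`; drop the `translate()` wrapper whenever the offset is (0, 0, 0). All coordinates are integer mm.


// leg_h = 488 - 23 = 465
// arm post h = 214 - 36 = 178
translate([197, 487, 465]) cube([506, 460, 23]);
translate([197, 487, 0]) cube([33, 33, 465]);
translate([670, 487, 0]) cube([33, 33, 465]);
translate([197, 914, 0]) cube([33, 33, 465]);
translate([670, 914, 0]) cube([33, 33, 465]);
translate([197, 921, 488]) cube([506, 26, 338]);
translate([197, 487, 666]) cube([36, 434, 36]);
translate([667, 487, 666]) cube([36, 434, 36]);
translate([197, 487, 488]) cube([36, 36, 178]);
translate([667, 487, 488]) cube([36, 36, 178]);


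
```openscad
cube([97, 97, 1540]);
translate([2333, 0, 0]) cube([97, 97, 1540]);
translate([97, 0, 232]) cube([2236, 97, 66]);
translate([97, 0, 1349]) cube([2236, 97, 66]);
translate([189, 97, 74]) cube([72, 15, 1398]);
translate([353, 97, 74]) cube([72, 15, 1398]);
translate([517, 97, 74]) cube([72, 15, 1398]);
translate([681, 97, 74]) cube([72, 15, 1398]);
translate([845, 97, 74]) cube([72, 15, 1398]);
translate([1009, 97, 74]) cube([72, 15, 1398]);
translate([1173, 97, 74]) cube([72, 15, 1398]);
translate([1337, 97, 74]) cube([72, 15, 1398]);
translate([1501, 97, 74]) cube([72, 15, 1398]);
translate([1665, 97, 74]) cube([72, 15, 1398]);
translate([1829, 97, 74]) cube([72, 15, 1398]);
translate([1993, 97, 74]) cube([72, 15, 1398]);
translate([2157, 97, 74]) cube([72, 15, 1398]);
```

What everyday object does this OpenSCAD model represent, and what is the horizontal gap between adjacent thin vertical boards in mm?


A fence section. The picket gap is 92 mm.

Two posts, two rails, 13 pickets — a fence section. Span 2236 mm holds 13 pickets of 72 mm with 14 equal gaps: ⌊(2236 − 13·72) / 14⌋ = 92 mm.


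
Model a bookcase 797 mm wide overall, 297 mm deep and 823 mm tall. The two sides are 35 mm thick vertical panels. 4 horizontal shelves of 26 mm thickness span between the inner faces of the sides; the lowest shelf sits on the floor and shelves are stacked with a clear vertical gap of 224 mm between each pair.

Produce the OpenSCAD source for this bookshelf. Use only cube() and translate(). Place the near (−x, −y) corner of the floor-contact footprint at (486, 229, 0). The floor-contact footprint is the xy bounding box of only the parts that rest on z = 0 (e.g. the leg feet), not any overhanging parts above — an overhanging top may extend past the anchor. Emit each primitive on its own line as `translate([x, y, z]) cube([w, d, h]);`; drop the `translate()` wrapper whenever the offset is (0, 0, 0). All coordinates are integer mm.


translate([486, 229, 0]) cube([35, 297, 823]);
translate([1248, 229, 0]) cube([35, 297, 823]);
translate([521, 229, 0]) cube([727, 297, 26]);
translate([521, 229, 250]) cube([727, 297, 26]);
translate([521, 229, 500]) cube([727, 297, 26]);
translate([521, 229, 750]) cube([727, 297, 26]);


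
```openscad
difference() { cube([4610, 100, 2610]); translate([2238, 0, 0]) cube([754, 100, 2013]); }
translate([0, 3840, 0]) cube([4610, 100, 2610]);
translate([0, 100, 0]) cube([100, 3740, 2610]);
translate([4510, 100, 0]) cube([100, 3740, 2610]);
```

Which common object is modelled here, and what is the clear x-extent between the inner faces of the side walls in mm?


A single room. The interior width is 4410 mm.

Four walls enclosing a rectangle with a door in the front wall — a room. Outside width 4610 minus two 100 mm walls gives 4410 mm.


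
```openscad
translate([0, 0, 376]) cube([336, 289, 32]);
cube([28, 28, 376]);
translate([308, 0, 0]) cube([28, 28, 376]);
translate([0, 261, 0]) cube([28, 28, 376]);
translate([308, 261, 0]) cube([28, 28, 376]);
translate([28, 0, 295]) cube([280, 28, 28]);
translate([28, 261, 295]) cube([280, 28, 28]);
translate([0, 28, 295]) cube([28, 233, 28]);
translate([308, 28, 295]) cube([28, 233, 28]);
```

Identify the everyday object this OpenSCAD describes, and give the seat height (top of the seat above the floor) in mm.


A stool. The seat height is 408 mm.

A 336×289×32 slab at z = 376 on four corner posts — a stool. The seat top is 376 + 32 = 408 mm.


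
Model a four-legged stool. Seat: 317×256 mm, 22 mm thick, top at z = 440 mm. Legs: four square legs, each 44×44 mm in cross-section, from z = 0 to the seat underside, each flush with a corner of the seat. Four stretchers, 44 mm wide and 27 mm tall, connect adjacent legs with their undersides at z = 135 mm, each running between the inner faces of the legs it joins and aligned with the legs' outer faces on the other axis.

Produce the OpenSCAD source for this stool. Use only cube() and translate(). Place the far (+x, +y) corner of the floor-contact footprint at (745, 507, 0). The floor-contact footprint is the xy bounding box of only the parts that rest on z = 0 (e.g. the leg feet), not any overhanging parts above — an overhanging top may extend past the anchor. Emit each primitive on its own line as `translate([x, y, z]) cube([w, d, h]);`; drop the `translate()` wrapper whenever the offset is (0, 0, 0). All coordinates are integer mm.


// leg_h = 440 - 22 = 418
// stretcher span = 317 - 2*44 = 229
translate([428, 251, 418]) cube([317, 256, 22]);
translate([428, 251, 0]) cube([44, 44, 418]);
translate([701, 251, 0]) cube([44, 44, 418]);
translate([428, 463, 0]) cube([44, 44, 418]);
translate([701, 463, 0]) cube([44, 44, 418]);
translate([472, 251, 135]) cube([229, 44, 27]);
translate([472, 463, 135]) cube([229, 44, 27]);
translate([428, 295, 135]) cube([44, 168, 27]);
translate([701, 295, 135]) cube([44, 168, 27]);


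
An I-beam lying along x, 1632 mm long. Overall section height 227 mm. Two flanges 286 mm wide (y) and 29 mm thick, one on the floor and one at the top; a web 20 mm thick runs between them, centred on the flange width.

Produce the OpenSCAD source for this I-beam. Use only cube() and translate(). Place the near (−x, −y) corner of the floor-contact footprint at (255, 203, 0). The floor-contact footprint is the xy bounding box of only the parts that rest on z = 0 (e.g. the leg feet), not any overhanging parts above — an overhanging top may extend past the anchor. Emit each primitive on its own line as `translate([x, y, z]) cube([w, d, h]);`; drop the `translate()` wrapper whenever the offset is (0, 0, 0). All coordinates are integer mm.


translate([255, 203, 0]) cube([1632, 286, 29]);
translate([255, 336, 29]) cube([1632, 20, 169]);
translate([255, 203, 198]) cube([1632, 286, 29]);


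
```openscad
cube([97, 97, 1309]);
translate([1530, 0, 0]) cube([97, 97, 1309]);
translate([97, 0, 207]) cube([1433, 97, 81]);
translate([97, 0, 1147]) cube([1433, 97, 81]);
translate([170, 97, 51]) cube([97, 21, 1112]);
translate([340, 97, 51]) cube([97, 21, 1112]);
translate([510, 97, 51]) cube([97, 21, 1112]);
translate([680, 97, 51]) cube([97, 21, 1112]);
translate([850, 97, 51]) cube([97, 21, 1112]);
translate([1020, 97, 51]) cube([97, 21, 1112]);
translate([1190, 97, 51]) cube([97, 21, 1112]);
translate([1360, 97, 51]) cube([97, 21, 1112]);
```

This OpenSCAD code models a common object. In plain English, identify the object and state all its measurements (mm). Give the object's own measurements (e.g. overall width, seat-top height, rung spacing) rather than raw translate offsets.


A fence section. Two 97×97 mm posts, 1309 mm tall, stand on the floor with a clear span of 1433 mm between their inner faces. Two horizontal rails of 97×81 mm section span the gap between the posts with their undersides at z = 207 mm and z = 1147 mm, flush with the posts' −y face. 8 pickets, each 97 mm wide, 21 mm thick and 1112 mm tall, are fixed to the +y face of the rails with their bottoms at z = 51 mm, spaced across the span with a 73 mm gap after the −x post and between neighbouring pickets and before the +x post.


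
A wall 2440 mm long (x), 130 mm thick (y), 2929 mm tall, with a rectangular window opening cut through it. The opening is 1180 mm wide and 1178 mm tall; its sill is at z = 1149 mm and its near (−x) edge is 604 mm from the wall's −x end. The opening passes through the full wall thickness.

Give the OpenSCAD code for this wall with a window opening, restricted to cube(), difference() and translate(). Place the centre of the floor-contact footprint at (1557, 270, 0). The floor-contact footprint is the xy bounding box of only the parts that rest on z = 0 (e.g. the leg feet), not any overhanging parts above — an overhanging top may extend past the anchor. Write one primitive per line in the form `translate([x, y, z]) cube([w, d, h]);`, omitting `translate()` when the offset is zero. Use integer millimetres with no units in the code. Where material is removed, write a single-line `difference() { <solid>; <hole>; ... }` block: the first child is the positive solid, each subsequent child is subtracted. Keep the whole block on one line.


difference() { translate([337, 205, 0]) cube([2440, 130, 2929]); translate([941, 205, 1149]) cube([1180, 130, 1178]); }
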